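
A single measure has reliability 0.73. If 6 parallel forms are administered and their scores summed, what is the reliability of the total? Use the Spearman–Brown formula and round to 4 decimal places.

ρ_k = kρ / (1 + (k−1)ρ) = 6·0.73 / (1 + 5·0.73) = 4.380 / 4.650 = 0.9419.

0.9419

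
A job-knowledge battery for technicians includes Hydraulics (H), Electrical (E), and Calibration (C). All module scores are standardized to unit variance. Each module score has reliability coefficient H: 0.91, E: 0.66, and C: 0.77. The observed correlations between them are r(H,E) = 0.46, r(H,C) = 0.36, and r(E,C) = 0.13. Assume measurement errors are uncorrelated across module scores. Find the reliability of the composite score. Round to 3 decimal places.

0.865

Var(H+E+C) = 3 + 2·[0.46 + 0.36 + 0.13] = 3 + 1.9 = 4.9.
Because errors are independent across components, Cov(Tᵢ,Tⱼ) = Cov(Xᵢ,Xⱼ); the off-diagonal part of the true-score variance is the same as above.
True-score variance = [0.91 + 0.66 + 0.77] + 1.9 = 2.34 + 1.9 = 4.24.
Reliability = 4.24 / 4.9 = 0.865.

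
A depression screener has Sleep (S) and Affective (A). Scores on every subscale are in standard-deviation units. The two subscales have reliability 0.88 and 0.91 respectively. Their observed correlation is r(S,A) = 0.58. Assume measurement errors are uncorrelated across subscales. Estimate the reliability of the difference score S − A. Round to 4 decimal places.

Var(S−A) = 1 + 1 − 2·0.58 = 2 − 1.16 = 0.84.
With uncorrelated errors the cross-covariances are all true-score covariance, so they carry over unchanged; only the diagonal terms shrink to ρᵢσᵢ².
True-score variance = [0.88 + 0.91] − 1.16 = 1.79 − 1.16 = 0.63.
Reliability = 0.63 / 0.84 = 0.7500.

0.7500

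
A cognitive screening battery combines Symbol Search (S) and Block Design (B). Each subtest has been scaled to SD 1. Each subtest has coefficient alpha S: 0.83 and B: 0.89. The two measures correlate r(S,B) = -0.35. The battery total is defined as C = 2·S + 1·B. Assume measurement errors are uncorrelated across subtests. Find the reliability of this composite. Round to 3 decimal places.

0.781

Var(C) = 2² + 1 + 2·[2·(-0.35)] = 5 − 1.4 = 3.6.
With uncorrelated errors the cross-covariances are all true-score covariance, so they carry over unchanged; only the diagonal terms shrink to ρᵢσᵢ².
True-score variance = [2²·0.83 + 0.89] − 1.4 = 4.21 − 1.4 = 2.81.
Reliability = 2.81 / 3.6 = 0.781.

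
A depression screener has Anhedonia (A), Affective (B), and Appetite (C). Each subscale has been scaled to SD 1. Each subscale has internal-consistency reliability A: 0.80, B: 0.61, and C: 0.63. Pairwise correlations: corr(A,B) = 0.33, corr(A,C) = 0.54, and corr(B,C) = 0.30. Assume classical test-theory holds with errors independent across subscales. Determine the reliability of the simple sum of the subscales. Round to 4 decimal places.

Var(A+B+C) = 3 + 2·[0.33 + 0.54 + 0.30] = 3 + 2.34 = 5.34.
Under uncorrelated errors the observed covariances equal the true-score covariances, so only the own-variance terms attenuate.
True-score variance = [0.80 + 0.61 + 0.63] + 2.34 = 2.04 + 2.34 = 4.38.
Reliability = 4.38 / 5.34 = 0.8202.

0.8202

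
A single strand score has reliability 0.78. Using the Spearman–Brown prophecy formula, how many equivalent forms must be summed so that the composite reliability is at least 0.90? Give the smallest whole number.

k ≥ ρ*(1−ρ₁)/(ρ₁(1−ρ*)) = 0.90·0.22 / (0.78·0.10) = 2.538.
Smallest integer k = 3.

3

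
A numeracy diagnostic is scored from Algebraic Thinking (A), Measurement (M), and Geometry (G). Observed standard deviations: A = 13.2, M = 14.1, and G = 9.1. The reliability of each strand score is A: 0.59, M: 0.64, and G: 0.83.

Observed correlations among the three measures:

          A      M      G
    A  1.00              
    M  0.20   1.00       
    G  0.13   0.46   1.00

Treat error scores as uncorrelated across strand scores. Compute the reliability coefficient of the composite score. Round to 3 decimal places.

Var(A+M+G) = 13.2² + 14.1² + 9.1² + 2·[13.2·14.1·0.20 + 13.2·9.1·0.13 + 14.1·9.1·0.46] = 455.86 + 223.724 = 679.584.
Under uncorrelated errors the observed covariances equal the true-score covariances, so only the own-variance terms attenuate.
True-score variance = [13.2²·0.59 + 14.1²·0.64 + 9.1²·0.83] + 223.724 = 298.772 + 223.724 = 522.497.
Reliability = 522.497 / 679.584 = 0.769.

0.769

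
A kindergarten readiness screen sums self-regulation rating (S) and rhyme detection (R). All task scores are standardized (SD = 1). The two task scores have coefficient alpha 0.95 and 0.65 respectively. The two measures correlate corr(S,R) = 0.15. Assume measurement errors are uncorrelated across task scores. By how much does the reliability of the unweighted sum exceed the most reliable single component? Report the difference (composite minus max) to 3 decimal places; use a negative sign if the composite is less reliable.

-0.124

Var(sum) = 2 + 0.3 = 2.3; true-score variance = 1.6 + 0.3 = 1.9; composite reliability = 0.8261.
Max component reliability = 0.9500.
Difference = 0.8261 − 0.9500 = -0.124.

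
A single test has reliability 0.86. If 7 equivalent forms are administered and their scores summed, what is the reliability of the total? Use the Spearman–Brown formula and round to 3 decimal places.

ρ_k = kρ / (1 + (k−1)ρ) = 7·0.86 / (1 + 6·0.86) = 6.020 / 6.160 = 0.977.

0.977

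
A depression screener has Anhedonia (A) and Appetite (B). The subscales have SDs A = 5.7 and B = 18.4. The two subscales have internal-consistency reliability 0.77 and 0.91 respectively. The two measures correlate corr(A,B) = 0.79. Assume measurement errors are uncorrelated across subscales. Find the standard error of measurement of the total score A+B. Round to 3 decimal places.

Var(total) = 371.05 + 165.71 = 536.76.
True-score variance = 333.107 + 165.71 = 498.817, so reliability = 0.9293.
Error variance = 536.76 − 498.817 = 37.9431; SEM = √37.9431 = 6.160.

6.160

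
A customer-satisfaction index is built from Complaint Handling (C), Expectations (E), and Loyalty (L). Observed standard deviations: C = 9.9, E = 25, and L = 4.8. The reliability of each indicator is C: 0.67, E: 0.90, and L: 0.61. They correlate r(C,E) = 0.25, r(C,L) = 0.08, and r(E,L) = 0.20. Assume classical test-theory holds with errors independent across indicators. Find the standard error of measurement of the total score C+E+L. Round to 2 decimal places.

Var(total) = 746.05 + 179.353 = 925.403.
True-score variance = 642.221 + 179.353 = 821.574, so reliability = 0.8878.
Error variance = 925.403 − 821.574 = 103.829; SEM = √103.829 = 10.19.

10.19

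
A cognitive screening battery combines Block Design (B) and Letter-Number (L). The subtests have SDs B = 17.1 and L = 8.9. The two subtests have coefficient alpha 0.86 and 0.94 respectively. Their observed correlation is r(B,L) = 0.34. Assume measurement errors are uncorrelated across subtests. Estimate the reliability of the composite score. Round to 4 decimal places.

Var(B+L) = 17.1² + 8.9² + 2·[17.1·8.9·0.34] = 371.62 + 103.489 = 475.109.
Under uncorrelated errors the observed covariances equal the true-score covariances, so only the own-variance terms attenuate.
True-score variance = [17.1²·0.86 + 8.9²·0.94] + 103.489 = 325.93 + 103.489 = 429.419.
Reliability = 429.419 / 475.109 = 0.9038.

0.9038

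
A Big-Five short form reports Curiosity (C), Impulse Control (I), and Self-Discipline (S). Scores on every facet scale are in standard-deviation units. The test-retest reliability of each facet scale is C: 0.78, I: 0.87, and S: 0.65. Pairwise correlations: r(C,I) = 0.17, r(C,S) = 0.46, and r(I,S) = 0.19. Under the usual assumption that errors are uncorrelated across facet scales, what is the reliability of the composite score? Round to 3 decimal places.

Var(C+I+S) = 3 + 2·[0.17 + 0.46 + 0.19] = 3 + 1.64 = 4.64.
With uncorrelated errors the cross-covariances are all true-score covariance, so they carry over unchanged; only the diagonal terms shrink to ρᵢσᵢ².
True-score variance = [0.78 + 0.87 + 0.65] + 1.64 = 2.3 + 1.64 = 3.94.
Reliability = 3.94 / 4.64 = 0.849.

0.849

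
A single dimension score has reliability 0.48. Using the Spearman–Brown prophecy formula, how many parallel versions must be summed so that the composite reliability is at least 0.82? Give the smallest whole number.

5

k ≥ ρ*(1−ρ₁)/(ρ₁(1−ρ*)) = 0.82·0.52 / (0.48·0.18) = 4.935.
Smallest integer k = 5.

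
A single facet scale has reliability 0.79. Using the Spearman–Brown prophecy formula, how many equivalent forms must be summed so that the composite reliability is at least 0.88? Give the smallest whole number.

2

k ≥ ρ*(1−ρ₁)/(ρ₁(1−ρ*)) = 0.88·0.21 / (0.79·0.12) = 1.949.
Smallest integer k = 2.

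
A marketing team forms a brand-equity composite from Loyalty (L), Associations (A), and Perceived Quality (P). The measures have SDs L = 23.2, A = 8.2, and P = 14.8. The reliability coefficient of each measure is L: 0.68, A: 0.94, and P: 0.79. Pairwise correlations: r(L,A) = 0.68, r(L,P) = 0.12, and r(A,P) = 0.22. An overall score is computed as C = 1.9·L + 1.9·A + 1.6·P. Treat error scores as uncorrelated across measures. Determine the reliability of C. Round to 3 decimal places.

Var(C) = 1.9²·23.2² + 1.9²·8.2² + 1.6²·14.8² + 2·[3.61·23.2·8.2·0.68 + 3.04·23.2·14.8·0.12 + 3.04·8.2·14.8·0.22] = 2746.53 + 1346.85 = 4093.37.
Because errors are independent across components, Cov(Tᵢ,Tⱼ) = Cov(Xᵢ,Xⱼ); the off-diagonal part of the true-score variance is the same as above.
True-score variance = [1.9²·23.2²·0.68 + 1.9²·8.2²·0.94 + 1.6²·14.8²·0.79] + 1346.85 = 1992.43 + 1346.85 = 3339.28.
Reliability = 3339.28 / 4093.37 = 0.816.

0.816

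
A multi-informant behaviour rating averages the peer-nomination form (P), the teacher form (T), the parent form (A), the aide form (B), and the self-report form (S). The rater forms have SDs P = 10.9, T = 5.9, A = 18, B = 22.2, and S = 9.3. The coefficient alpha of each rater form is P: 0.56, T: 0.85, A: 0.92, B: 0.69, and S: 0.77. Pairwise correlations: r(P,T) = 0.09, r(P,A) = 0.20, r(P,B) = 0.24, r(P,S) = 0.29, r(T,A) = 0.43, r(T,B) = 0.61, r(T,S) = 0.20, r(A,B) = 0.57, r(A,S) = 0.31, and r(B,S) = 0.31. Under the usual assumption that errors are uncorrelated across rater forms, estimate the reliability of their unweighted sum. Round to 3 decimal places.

Var(P+T+A+B+S) = 10.9² + 5.9² + 18² + 22.2² + 9.3² + 2·[10.9·5.9·0.09 + 10.9·18·0.20 + 10.9·22.2·0.24 + 10.9·9.3·0.29 + 5.9·18·0.43 + 5.9·22.2·0.61 + 5.9·9.3·0.20 + 18·22.2·0.57 + 18·9.3·0.31 + 22.2·9.3·0.31] = 1056.95 + 1225.41 = 2282.36.
With uncorrelated errors the cross-covariances are all true-score covariance, so they carry over unchanged; only the diagonal terms shrink to ρᵢσᵢ².
True-score variance = [10.9²·0.56 + 5.9²·0.85 + 18²·0.92 + 22.2²·0.69 + 9.3²·0.77] + 1225.41 = 800.859 + 1225.41 = 2026.27.
Reliability = 2026.27 / 2282.36 = 0.888.

0.888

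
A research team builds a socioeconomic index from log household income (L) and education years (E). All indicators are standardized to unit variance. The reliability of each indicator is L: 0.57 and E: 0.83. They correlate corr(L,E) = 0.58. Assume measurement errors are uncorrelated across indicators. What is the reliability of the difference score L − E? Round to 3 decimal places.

0.286

Var(L−E) = 1 + 1 − 2·0.58 = 2 − 1.16 = 0.84.
Because errors are independent across components, Cov(Tᵢ,Tⱼ) = Cov(Xᵢ,Xⱼ); the off-diagonal part of the true-score variance is the same as above.
True-score variance = [0.57 + 0.83] − 1.16 = 1.4 − 1.16 = 0.24.
Reliability = 0.24 / 0.84 = 0.286.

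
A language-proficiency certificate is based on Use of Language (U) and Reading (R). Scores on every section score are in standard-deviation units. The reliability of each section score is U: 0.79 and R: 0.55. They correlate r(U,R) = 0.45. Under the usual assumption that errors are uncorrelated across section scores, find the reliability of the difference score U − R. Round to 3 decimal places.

Var(U−R) = 1 + 1 − 2·0.45 = 2 − 0.9 = 1.1.
With uncorrelated errors the cross-covariances are all true-score covariance, so they carry over unchanged; only the diagonal terms shrink to ρᵢσᵢ².
True-score variance = [0.79 + 0.55] − 0.9 = 1.34 − 0.9 = 0.44.
Reliability = 0.44 / 1.1 = 0.400.

0.400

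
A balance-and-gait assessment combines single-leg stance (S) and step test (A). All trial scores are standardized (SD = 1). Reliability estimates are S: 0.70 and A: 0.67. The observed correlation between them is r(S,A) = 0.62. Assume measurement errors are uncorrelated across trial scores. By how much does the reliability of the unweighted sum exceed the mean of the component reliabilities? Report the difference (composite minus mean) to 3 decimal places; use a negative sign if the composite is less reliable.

0.121

Var(sum) = 2 + 1.24 = 3.24; true-score variance = 1.37 + 1.24 = 2.61; composite reliability = 0.8056.
Mean component reliability = 0.6850.
Difference = 0.8056 − 0.6850 = 0.121.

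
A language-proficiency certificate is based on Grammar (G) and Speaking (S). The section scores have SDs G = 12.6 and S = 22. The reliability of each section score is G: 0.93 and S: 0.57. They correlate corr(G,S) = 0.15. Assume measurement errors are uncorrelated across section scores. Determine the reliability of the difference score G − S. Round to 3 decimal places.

Var(G−S) = 12.6² + 22² − 2·12.6·22·0.15 = 642.76 − 83.16 = 559.6.
Because errors are independent across components, Cov(Tᵢ,Tⱼ) = Cov(Xᵢ,Xⱼ); the off-diagonal part of the true-score variance is the same as above.
True-score variance = [12.6²·0.93 + 22²·0.57] − 83.16 = 423.527 − 83.16 = 340.367.
Reliability = 340.367 / 559.6 = 0.608.

0.608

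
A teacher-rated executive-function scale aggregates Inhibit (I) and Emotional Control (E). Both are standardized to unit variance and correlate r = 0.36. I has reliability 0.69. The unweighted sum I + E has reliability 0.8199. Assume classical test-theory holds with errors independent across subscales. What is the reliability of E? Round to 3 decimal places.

Var(I+E) = 2 + 2·0.36 = 2.720.
True-score variance = ρ_I + ρ_E + 2·0.36, so 0.8199 = (0.69 + ρ_E + 0.72) / 2.720.
ρ_E = 0.8199·2.720 − 0.69 − 0.72 = 0.820.

0.820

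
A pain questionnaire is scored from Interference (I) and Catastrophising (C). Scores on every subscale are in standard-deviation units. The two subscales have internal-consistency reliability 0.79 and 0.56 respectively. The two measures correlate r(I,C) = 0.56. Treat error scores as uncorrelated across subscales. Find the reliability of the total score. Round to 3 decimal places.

0.792

Var(I+C) = 2 + 2·[0.56] = 2 + 1.12 = 3.12.
Under uncorrelated errors the observed covariances equal the true-score covariances, so only the own-variance terms attenuate.
True-score variance = [0.79 + 0.56] + 1.12 = 1.35 + 1.12 = 2.47.
Reliability = 2.47 / 3.12 = 0.792.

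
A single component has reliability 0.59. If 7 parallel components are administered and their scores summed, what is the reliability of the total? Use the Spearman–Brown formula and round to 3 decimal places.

0.910

ρ_k = kρ / (1 + (k−1)ρ) = 7·0.59 / (1 + 6·0.59) = 4.130 / 4.540 = 0.910.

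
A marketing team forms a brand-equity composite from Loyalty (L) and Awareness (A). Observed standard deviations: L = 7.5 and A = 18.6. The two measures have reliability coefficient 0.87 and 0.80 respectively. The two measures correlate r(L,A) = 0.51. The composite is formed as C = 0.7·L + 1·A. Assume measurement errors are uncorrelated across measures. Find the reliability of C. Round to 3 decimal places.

Var(C) = 0.7²·7.5² + 18.6² + 2·[0.7·7.5·18.6·0.51] = 373.523 + 99.603 = 473.126.
Under uncorrelated errors the observed covariances equal the true-score covariances, so only the own-variance terms attenuate.
True-score variance = [0.7²·7.5²·0.87 + 18.6²·0.80] + 99.603 = 300.747 + 99.603 = 400.35.
Reliability = 400.35 / 473.126 = 0.846.

0.846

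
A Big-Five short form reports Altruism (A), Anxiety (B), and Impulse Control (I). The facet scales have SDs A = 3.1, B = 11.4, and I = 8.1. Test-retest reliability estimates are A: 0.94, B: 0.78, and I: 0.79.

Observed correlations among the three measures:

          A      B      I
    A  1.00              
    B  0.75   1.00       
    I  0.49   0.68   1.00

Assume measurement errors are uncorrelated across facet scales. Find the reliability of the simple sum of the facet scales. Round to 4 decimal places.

0.8948

Var(A+B+I) = 3.1² + 11.4² + 8.1² + 2·[3.1·11.4·0.75 + 3.1·8.1·0.49 + 11.4·8.1·0.68] = 205.18 + 203.2 = 408.38.
With uncorrelated errors the cross-covariances are all true-score covariance, so they carry over unchanged; only the diagonal terms shrink to ρᵢσᵢ².
True-score variance = [3.1²·0.94 + 11.4²·0.78 + 8.1²·0.79] + 203.2 = 162.234 + 203.2 = 365.434.
Reliability = 365.434 / 408.38 = 0.8948.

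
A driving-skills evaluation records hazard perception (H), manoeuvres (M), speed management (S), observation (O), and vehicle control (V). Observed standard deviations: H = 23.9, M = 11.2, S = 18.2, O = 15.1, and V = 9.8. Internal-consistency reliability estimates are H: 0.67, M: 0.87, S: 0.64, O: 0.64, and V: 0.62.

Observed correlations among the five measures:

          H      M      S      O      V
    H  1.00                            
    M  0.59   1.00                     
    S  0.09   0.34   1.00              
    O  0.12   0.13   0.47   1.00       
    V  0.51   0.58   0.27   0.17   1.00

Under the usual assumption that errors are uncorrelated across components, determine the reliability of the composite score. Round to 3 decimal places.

0.841

Var(H+M+S+O+V) = 23.9² + 11.2² + 18.2² + 15.1² + 9.8² + 2·[23.9·11.2·0.59 + 23.9·18.2·0.09 + 23.9·15.1·0.12 + 23.9·9.8·0.51 + 11.2·18.2·0.34 + 11.2·15.1·0.13 + 11.2·9.8·0.58 + 18.2·15.1·0.47 + 18.2·9.8·0.27 + 15.1·9.8·0.17] = 1351.94 + 1434.54 = 2786.48.
With uncorrelated errors the cross-covariances are all true-score covariance, so they carry over unchanged; only the diagonal terms shrink to ρᵢσᵢ².
True-score variance = [23.9²·0.67 + 11.2²·0.87 + 18.2²·0.64 + 15.1²·0.64 + 9.8²·0.62] + 1434.54 = 909.308 + 1434.54 = 2343.85.
Reliability = 2343.85 / 2786.48 = 0.841.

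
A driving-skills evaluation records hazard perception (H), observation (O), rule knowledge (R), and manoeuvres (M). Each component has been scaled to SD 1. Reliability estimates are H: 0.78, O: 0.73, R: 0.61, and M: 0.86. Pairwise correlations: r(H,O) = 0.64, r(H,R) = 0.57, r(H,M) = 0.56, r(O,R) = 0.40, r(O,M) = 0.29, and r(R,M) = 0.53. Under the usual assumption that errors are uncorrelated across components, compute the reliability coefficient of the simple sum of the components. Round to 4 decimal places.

0.8978

Var(H+O+R+M) = 4 + 2·[0.64 + 0.57 + 0.56 + 0.40 + 0.29 + 0.53] = 4 + 5.98 = 9.98.
With uncorrelated errors the cross-covariances are all true-score covariance, so they carry over unchanged; only the diagonal terms shrink to ρᵢσᵢ².
True-score variance = [0.78 + 0.73 + 0.61 + 0.86] + 5.98 = 2.98 + 5.98 = 8.96.
Reliability = 8.96 / 9.98 = 0.8978.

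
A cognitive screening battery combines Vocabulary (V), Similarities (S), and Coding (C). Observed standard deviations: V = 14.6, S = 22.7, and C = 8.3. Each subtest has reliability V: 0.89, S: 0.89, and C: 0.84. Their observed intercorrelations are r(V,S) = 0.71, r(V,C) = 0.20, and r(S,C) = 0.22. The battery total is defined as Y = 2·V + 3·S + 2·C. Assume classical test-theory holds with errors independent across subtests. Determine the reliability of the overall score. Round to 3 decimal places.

Var(Y) = 2²·14.6² + 3²·22.7² + 2²·8.3² + 2·[6·14.6·22.7·0.71 + 4·14.6·8.3·0.20 + 6·22.7·8.3·0.22] = 5765.81 + 3514.99 = 9280.8.
Under uncorrelated errors the observed covariances equal the true-score covariances, so only the own-variance terms attenuate.
True-score variance = [2²·14.6²·0.89 + 3²·22.7²·0.89 + 2²·8.3²·0.84] + 3514.99 = 5117.79 + 3514.99 = 8632.78.
Reliability = 8632.78 / 9280.8 = 0.930.

0.930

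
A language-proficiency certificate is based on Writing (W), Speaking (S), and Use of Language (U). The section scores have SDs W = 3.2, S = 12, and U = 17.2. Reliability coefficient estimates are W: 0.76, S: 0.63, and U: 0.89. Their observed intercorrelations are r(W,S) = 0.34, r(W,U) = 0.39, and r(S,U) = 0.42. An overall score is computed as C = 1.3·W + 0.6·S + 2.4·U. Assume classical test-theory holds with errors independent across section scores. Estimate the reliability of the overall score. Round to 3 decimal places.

Var(C) = 1.3²·3.2² + 0.6²·12² + 2.4²·17.2² + 2·[0.78·3.2·12·0.34 + 3.12·3.2·17.2·0.39 + 1.44·12·17.2·0.42] = 1773.18 + 403.974 = 2177.16.
With uncorrelated errors the cross-covariances are all true-score covariance, so they carry over unchanged; only the diagonal terms shrink to ρᵢσᵢ².
True-score variance = [1.3²·3.2²·0.76 + 0.6²·12²·0.63 + 2.4²·17.2²·0.89] + 403.974 = 1562.41 + 403.974 = 1966.38.
Reliability = 1966.38 / 2177.16 = 0.903.

0.903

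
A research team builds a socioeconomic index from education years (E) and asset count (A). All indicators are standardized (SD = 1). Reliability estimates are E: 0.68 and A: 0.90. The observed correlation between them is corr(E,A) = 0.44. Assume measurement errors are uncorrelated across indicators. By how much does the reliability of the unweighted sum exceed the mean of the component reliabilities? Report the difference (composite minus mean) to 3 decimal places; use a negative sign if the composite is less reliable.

Var(sum) = 2 + 0.88 = 2.88; true-score variance = 1.58 + 0.88 = 2.46; composite reliability = 0.8542.
Mean component reliability = 0.7900.
Difference = 0.8542 − 0.7900 = 0.064.

0.064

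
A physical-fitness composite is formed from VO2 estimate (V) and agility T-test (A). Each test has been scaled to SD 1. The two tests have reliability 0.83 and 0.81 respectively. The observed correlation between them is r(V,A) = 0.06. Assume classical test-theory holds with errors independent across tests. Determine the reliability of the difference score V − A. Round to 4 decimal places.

0.8085

Var(V−A) = 1 + 1 − 2·0.06 = 2 − 0.12 = 1.88.
Under uncorrelated errors the observed covariances equal the true-score covariances, so only the own-variance terms attenuate.
True-score variance = [0.83 + 0.81] − 0.12 = 1.64 − 0.12 = 1.52.
Reliability = 1.52 / 1.88 = 0.8085.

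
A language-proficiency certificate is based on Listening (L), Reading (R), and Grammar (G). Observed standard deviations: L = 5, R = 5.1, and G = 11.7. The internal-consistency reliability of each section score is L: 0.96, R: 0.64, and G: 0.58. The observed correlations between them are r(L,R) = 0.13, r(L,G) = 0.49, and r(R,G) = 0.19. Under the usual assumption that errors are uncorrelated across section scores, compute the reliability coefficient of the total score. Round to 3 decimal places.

0.753

Var(L+R+G) = 5² + 5.1² + 11.7² + 2·[5·5.1·0.13 + 5·11.7·0.49 + 5.1·11.7·0.19] = 187.9 + 86.6346 = 274.535.
Because errors are independent across components, Cov(Tᵢ,Tⱼ) = Cov(Xᵢ,Xⱼ); the off-diagonal part of the true-score variance is the same as above.
True-score variance = [5²·0.96 + 5.1²·0.64 + 11.7²·0.58] + 86.6346 = 120.043 + 86.6346 = 206.677.
Reliability = 206.677 / 274.535 = 0.753.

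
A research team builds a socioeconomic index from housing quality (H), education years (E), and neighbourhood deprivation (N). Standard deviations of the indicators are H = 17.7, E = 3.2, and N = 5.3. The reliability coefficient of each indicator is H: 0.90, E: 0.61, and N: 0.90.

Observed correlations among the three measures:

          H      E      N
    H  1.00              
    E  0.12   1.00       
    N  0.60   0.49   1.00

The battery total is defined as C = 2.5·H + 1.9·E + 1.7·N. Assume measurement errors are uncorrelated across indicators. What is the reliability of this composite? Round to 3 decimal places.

Var(C) = 2.5²·17.7² + 1.9²·3.2² + 1.7²·5.3² + 2·[4.75·17.7·3.2·0.12 + 4.25·17.7·5.3·0.60 + 3.23·3.2·5.3·0.49] = 2076.21 + 596.686 = 2672.89.
Because errors are independent across components, Cov(Tᵢ,Tⱼ) = Cov(Xᵢ,Xⱼ); the off-diagonal part of the true-score variance is the same as above.
True-score variance = [2.5²·17.7²·0.90 + 1.9²·3.2²·0.61 + 1.7²·5.3²·0.90] + 596.686 = 1857.87 + 596.686 = 2454.55.
Reliability = 2454.55 / 2672.89 = 0.918.

0.918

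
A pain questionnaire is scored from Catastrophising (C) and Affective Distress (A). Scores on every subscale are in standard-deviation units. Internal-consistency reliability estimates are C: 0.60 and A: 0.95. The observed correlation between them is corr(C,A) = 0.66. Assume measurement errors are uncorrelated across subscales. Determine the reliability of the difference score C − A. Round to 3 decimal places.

Var(C−A) = 1 + 1 − 2·0.66 = 2 − 1.32 = 0.68.
With uncorrelated errors the cross-covariances are all true-score covariance, so they carry over unchanged; only the diagonal terms shrink to ρᵢσᵢ².
True-score variance = [0.60 + 0.95] − 1.32 = 1.55 − 1.32 = 0.23.
Reliability = 0.23 / 0.68 = 0.338.

0.338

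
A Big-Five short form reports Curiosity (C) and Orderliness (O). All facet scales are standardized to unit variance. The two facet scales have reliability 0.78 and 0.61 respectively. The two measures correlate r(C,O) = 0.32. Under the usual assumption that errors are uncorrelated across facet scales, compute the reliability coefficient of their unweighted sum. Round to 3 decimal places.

Var(C+O) = 2 + 2·[0.32] = 2 + 0.64 = 2.64.
Under uncorrelated errors the observed covariances equal the true-score covariances, so only the own-variance terms attenuate.
True-score variance = [0.78 + 0.61] + 0.64 = 1.39 + 0.64 = 2.03.
Reliability = 2.03 / 2.64 = 0.769.

0.769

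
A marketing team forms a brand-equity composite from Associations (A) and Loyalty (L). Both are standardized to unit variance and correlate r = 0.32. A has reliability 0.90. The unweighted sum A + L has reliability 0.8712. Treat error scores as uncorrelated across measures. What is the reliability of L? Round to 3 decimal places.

0.760

Var(A+L) = 2 + 2·0.32 = 2.640.
True-score variance = ρ_A + ρ_L + 2·0.32, so 0.8712 = (0.90 + ρ_L + 0.64) / 2.640.
ρ_L = 0.8712·2.640 − 0.90 − 0.64 = 0.760.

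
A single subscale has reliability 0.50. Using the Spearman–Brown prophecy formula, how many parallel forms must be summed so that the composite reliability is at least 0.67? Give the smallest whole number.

3

k ≥ ρ*(1−ρ₁)/(ρ₁(1−ρ*)) = 0.67·0.50 / (0.50·0.33) = 2.030.
Smallest integer k = 3.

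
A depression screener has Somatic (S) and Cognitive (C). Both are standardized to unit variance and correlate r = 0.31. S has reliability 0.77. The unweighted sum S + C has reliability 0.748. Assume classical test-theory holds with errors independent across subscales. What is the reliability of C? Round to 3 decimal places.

0.570

Var(S+C) = 2 + 2·0.31 = 2.620.
True-score variance = ρ_S + ρ_C + 2·0.31, so 0.748 = (0.77 + ρ_C + 0.62) / 2.620.
ρ_C = 0.748·2.620 − 0.77 − 0.62 = 0.570.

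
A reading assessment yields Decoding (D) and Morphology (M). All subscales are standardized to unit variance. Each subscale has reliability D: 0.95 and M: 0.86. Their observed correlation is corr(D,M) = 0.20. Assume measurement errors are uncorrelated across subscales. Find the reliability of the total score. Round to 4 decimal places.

0.9208

Var(D+M) = 2 + 2·[0.20] = 2 + 0.4 = 2.4.
Because errors are independent across components, Cov(Tᵢ,Tⱼ) = Cov(Xᵢ,Xⱼ); the off-diagonal part of the true-score variance is the same as above.
True-score variance = [0.95 + 0.86] + 0.4 = 1.81 + 0.4 = 2.21.
Reliability = 2.21 / 2.4 = 0.9208.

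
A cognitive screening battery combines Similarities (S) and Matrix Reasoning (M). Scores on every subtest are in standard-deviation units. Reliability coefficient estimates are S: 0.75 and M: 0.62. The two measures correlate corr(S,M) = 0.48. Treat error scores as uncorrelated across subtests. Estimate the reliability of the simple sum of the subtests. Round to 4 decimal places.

Var(S+M) = 2 + 2·[0.48] = 2 + 0.96 = 2.96.
With uncorrelated errors the cross-covariances are all true-score covariance, so they carry over unchanged; only the diagonal terms shrink to ρᵢσᵢ².
True-score variance = [0.75 + 0.62] + 0.96 = 1.37 + 0.96 = 2.33.
Reliability = 2.33 / 2.96 = 0.7872.

0.7872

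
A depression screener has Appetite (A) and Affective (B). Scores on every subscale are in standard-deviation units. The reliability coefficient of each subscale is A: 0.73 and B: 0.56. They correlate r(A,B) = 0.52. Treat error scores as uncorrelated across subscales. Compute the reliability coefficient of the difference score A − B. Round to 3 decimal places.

0.260

Var(A−B) = 1 + 1 − 2·0.52 = 2 − 1.04 = 0.96.
Under uncorrelated errors the observed covariances equal the true-score covariances, so only the own-variance terms attenuate.
True-score variance = [0.73 + 0.56] − 1.04 = 1.29 − 1.04 = 0.25.
Reliability = 0.25 / 0.96 = 0.260.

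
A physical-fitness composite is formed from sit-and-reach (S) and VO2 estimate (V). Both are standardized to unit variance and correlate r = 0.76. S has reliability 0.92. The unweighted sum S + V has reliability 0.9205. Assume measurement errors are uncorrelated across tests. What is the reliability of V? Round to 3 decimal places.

Var(S+V) = 2 + 2·0.76 = 3.520.
True-score variance = ρ_S + ρ_V + 2·0.76, so 0.9205 = (0.92 + ρ_V + 1.52) / 3.520.
ρ_V = 0.9205·3.520 − 0.92 − 1.52 = 0.800.

0.800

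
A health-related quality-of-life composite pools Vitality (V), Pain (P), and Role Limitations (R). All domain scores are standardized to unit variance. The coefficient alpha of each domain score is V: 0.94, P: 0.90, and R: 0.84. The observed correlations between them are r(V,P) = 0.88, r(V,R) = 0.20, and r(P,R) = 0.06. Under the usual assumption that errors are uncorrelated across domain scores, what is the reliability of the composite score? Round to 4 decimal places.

Var(V+P+R) = 3 + 2·[0.88 + 0.20 + 0.06] = 3 + 2.28 = 5.28.
Because errors are independent across components, Cov(Tᵢ,Tⱼ) = Cov(Xᵢ,Xⱼ); the off-diagonal part of the true-score variance is the same as above.
True-score variance = [0.94 + 0.90 + 0.84] + 2.28 = 2.68 + 2.28 = 4.96.
Reliability = 4.96 / 5.28 = 0.9394.

0.9394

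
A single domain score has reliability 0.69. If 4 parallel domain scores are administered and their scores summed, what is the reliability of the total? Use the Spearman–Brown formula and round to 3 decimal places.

ρ_k = kρ / (1 + (k−1)ρ) = 4·0.69 / (1 + 3·0.69) = 2.760 / 3.070 = 0.899.

0.899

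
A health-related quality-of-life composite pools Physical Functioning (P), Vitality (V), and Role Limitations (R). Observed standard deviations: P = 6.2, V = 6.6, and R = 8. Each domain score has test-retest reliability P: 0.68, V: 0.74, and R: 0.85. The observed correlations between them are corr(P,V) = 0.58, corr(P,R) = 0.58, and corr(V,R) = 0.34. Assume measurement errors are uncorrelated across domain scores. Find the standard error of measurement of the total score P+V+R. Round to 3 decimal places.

5.764

Var(total) = 146 + 140.907 = 286.907.
True-score variance = 112.774 + 140.907 = 253.681, so reliability = 0.8842.
Error variance = 286.907 − 253.681 = 33.2264; SEM = √33.2264 = 5.764.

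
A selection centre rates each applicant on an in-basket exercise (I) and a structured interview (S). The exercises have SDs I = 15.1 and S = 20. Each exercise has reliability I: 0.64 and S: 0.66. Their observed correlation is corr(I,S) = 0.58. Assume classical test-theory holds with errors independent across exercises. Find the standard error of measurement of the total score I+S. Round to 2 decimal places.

14.77

Var(total) = 628.01 + 350.32 = 978.33.
True-score variance = 409.926 + 350.32 = 760.246, so reliability = 0.7771.
Error variance = 978.33 − 760.246 = 218.084; SEM = √218.084 = 14.77.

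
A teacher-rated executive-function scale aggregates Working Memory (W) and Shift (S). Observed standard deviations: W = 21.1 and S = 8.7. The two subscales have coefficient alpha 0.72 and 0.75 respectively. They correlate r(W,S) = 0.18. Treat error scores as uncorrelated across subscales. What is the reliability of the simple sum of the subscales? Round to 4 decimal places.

0.7554

Var(W+S) = 21.1² + 8.7² + 2·[21.1·8.7·0.18] = 520.9 + 66.0852 = 586.985.
Because errors are independent across components, Cov(Tᵢ,Tⱼ) = Cov(Xᵢ,Xⱼ); the off-diagonal part of the true-score variance is the same as above.
True-score variance = [21.1²·0.72 + 8.7²·0.75] + 66.0852 = 377.319 + 66.0852 = 443.404.
Reliability = 443.404 / 586.985 = 0.7554.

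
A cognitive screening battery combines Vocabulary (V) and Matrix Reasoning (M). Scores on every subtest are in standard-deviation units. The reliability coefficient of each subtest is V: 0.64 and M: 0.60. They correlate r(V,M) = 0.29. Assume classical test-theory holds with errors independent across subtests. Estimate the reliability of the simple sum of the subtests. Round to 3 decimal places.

0.705

Var(V+M) = 2 + 2·[0.29] = 2 + 0.58 = 2.58.
Under uncorrelated errors the observed covariances equal the true-score covariances, so only the own-variance terms attenuate.
True-score variance = [0.64 + 0.60] + 0.58 = 1.24 + 0.58 = 1.82.
Reliability = 1.82 / 2.58 = 0.705.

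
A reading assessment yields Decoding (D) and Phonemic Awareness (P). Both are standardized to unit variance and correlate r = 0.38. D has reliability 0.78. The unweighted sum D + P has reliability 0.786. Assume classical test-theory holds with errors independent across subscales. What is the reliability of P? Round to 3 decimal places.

0.629

Var(D+P) = 2 + 2·0.38 = 2.760.
True-score variance = ρ_D + ρ_P + 2·0.38, so 0.786 = (0.78 + ρ_P + 0.76) / 2.760.
ρ_P = 0.786·2.760 − 0.78 − 0.76 = 0.629.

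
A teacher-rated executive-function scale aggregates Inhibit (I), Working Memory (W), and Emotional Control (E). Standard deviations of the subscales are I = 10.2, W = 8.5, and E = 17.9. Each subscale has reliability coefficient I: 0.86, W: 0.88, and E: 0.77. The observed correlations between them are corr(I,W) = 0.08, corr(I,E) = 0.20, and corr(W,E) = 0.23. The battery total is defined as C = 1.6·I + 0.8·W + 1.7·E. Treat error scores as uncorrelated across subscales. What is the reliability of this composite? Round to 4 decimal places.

Var(C) = 1.6²·10.2² + 0.8²·8.5² + 1.7²·17.9² + 2·[1.28·10.2·8.5·0.08 + 2.72·10.2·17.9·0.20 + 1.36·8.5·17.9·0.23] = 1238.57 + 311.588 = 1550.16.
Because errors are independent across components, Cov(Tᵢ,Tⱼ) = Cov(Xᵢ,Xⱼ); the off-diagonal part of the true-score variance is the same as above.
True-score variance = [1.6²·10.2²·0.86 + 0.8²·8.5²·0.88 + 1.7²·17.9²·0.77] + 311.588 = 982.754 + 311.588 = 1294.34.
Reliability = 1294.34 / 1550.16 = 0.8350.

0.8350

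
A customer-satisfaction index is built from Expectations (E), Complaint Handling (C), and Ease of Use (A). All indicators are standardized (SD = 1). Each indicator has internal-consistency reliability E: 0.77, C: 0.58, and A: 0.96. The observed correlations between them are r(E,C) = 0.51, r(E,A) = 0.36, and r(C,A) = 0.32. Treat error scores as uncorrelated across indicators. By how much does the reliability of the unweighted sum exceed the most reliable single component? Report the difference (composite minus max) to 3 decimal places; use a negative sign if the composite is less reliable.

Var(sum) = 3 + 2.38 = 5.38; true-score variance = 2.31 + 2.38 = 4.69; composite reliability = 0.8717.
Max component reliability = 0.9600.
Difference = 0.8717 − 0.9600 = -0.088.

-0.088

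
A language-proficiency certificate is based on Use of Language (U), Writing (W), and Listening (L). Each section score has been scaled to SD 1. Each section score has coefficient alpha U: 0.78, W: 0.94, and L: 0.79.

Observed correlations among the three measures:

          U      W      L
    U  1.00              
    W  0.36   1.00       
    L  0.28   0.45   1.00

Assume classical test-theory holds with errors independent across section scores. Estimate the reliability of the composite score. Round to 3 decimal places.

0.905

Var(U+W+L) = 3 + 2·[0.36 + 0.28 + 0.45] = 3 + 2.18 = 5.18.
Under uncorrelated errors the observed covariances equal the true-score covariances, so only the own-variance terms attenuate.
True-score variance = [0.78 + 0.94 + 0.79] + 2.18 = 2.51 + 2.18 = 4.69.
Reliability = 4.69 / 5.18 = 0.905.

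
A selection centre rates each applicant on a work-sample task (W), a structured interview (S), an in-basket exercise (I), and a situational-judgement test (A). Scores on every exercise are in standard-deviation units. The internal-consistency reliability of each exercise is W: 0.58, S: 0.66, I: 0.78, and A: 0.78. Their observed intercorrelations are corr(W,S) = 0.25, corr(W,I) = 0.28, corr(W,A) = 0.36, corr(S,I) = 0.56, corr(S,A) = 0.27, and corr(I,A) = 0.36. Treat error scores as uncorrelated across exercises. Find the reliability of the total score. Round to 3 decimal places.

0.853

Var(W+S+I+A) = 4 + 2·[0.25 + 0.28 + 0.36 + 0.56 + 0.27 + 0.36] = 4 + 4.16 = 8.16.
Under uncorrelated errors the observed covariances equal the true-score covariances, so only the own-variance terms attenuate.
True-score variance = [0.58 + 0.66 + 0.78 + 0.78] + 4.16 = 2.8 + 4.16 = 6.96.
Reliability = 6.96 / 8.16 = 0.853.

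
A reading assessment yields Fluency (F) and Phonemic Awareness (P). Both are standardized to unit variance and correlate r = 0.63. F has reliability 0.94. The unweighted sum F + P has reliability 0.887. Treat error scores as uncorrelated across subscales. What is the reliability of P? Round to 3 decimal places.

Var(F+P) = 2 + 2·0.63 = 3.260.
True-score variance = ρ_F + ρ_P + 2·0.63, so 0.887 = (0.94 + ρ_P + 1.26) / 3.260.
ρ_P = 0.887·3.260 − 0.94 − 1.26 = 0.692.

0.692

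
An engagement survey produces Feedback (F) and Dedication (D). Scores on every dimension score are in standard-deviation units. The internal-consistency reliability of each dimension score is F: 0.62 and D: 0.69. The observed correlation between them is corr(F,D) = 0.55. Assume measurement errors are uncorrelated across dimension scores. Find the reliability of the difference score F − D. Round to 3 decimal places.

0.233

Var(F−D) = 1 + 1 − 2·0.55 = 2 − 1.1 = 0.9.
Under uncorrelated errors the observed covariances equal the true-score covariances, so only the own-variance terms attenuate.
True-score variance = [0.62 + 0.69] − 1.1 = 1.31 − 1.1 = 0.21.
Reliability = 0.21 / 0.9 = 0.233.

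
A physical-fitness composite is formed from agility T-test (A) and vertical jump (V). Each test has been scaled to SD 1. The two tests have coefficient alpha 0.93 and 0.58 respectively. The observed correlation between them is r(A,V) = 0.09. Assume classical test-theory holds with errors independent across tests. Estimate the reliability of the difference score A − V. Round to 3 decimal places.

0.731

Var(A−V) = 1 + 1 − 2·0.09 = 2 − 0.18 = 1.82.
Under uncorrelated errors the observed covariances equal the true-score covariances, so only the own-variance terms attenuate.
True-score variance = [0.93 + 0.58] − 0.18 = 1.51 − 0.18 = 1.33.
Reliability = 1.33 / 1.82 = 0.731.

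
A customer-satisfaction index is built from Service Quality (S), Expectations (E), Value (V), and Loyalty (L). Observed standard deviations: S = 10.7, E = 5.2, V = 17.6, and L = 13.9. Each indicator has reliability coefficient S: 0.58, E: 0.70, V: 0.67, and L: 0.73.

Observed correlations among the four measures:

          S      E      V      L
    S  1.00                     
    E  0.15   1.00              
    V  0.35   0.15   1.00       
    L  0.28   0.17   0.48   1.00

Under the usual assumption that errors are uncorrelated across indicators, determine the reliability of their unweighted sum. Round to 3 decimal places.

Var(S+E+V+L) = 10.7² + 5.2² + 17.6² + 13.9² + 2·[10.7·5.2·0.15 + 10.7·17.6·0.35 + 10.7·13.9·0.28 + 5.2·17.6·0.15 + 5.2·13.9·0.17 + 17.6·13.9·0.48] = 644.5 + 518.69 = 1163.19.
Under uncorrelated errors the observed covariances equal the true-score covariances, so only the own-variance terms attenuate.
True-score variance = [10.7²·0.58 + 5.2²·0.70 + 17.6²·0.67 + 13.9²·0.73] + 518.69 = 433.915 + 518.69 = 952.605.
Reliability = 952.605 / 1163.19 = 0.819.

0.819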